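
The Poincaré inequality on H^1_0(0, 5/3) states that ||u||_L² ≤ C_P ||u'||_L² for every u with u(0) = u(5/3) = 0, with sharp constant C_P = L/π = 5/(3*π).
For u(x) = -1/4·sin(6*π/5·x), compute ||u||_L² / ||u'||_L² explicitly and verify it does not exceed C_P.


||u||_L² / ||u'||_L² = 5/(6*π) < C_P = 5/(3*π).

u(x) = -1/4·sin(6*π/5·x), so u'(x) = -3*π*cos(6*π*x/5)/10.
Writing u(x) = A·sin(kπx/L) with A = -1/4 and k = 2, use ∫_0^L sin²(kπx/L) dx = L/2 and ∫_0^L cos²(kπx/L) dx = L/2.
u² = 1/16·sin²(6*π/5·x) and (u')² = 9*π^2/100·cos²(6*π/5·x), and each of sin², cos² integrates to L/2 = 5/6 over (0, 5/3).
∫_0^5/3 u² dx = 5/96, so ||u||_L² = sqrt(30)/24.
∫_0^5/3 (u')² dx = 3*π^2/40, so ||u'||_L² = sqrt(30)*π/20.
Ratio ||u||_L² / ||u'||_L² = 5/(6*π).
Sharp Poincaré constant on H^1_0(0, 5/3) is C_P = L/π = 5/(3*π), achieved by sin(3*π/5·x).
This is the k = 2 harmonic; the ratio L/(kπ) is strictly less than C_P = L/π, consistent with the sharp inequality ||u||_L² ≤ C_P ||u'||_L².


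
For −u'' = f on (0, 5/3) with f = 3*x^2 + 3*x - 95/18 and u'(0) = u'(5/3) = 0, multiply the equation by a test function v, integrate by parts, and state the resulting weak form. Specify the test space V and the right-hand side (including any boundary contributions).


V = H^1(0, 5/3) (no boundary constraint on v; u is determined up to an additive constant); weak form: ∫_0^5/3 u'v' dx = ∫_0^5/3 (3*x^2 + 3*x - 95/18) v dx for all v ∈ V.

Multiply both sides by a test function v and integrate from 0 to 5/3:
  ∫_0^5/3 −u''(x) v(x) dx = ∫_0^5/3 f(x) v(x) dx.
Integrate the LHS by parts once:
  ∫_0^5/3 −u'' v dx = −[u'(x) v(x)]_0^5/3 + ∫_0^5/3 u'(x) v'(x) dx.
Thus ∫_0^5/3 u'(x) v'(x) dx = ∫_0^5/3 f(x) v(x) dx + [u'(x) v(x)]_0^5/3.
Choose V so that boundary terms are either known or forced to vanish.
u has homogeneous Neumann: u'(0) = u'(5/3) = 0. So [u' v]_0^5/3 = 0·v(5/3) − 0·v(0) = 0 for any v; take V = H^1(0, 5/3).
Weak formulation: find u (satisfying any essential BC) such that ∫_0^5/3 u'(x) v'(x) dx = ∫_0^5/3 f v dx for all v ∈ V (homogeneous Neumann, so boundary terms vanish).
Substituting f(x) = 3*x^2 + 3*x - 95/18, the right-hand side is ∫_0^5/3 (3*x^2 + 3*x - 95/18) v dx.
Compatibility check (pure Neumann): taking v ≡ 1 ∈ V gives 0 = ∫_0^5/3 f dx + (0) − (0), i.e. ∫_0^5/3 f dx must equal u'(0) − u'(5/3) = 0. Indeed ∫_0^5/3 (3*x^2 + 3*x - 95/18) dx = 0, so the data are compatible. The solution is then unique only up to an additive constant (fix it e.g. by requiring ∫_0^5/3 u dx = 0).


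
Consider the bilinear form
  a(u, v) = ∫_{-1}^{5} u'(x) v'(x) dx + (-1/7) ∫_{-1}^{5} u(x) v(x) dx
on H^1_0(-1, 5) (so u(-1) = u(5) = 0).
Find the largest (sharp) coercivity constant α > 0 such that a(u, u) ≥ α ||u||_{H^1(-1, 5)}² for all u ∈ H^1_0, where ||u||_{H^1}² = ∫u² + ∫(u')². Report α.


α = (-36/7 + π^2)/(π^2 + 36)

Coercivity of a(·,·) on H^1_0(-1, 5) means a(u, u) ≥ α ||u||_{H^1}² for every u ∈ H^1_0.
The interval has length L = 6, and Poincaré/coercivity depend only on L. Here a(u, u) = ∫(u')² + (-1/7)·∫u².
Here c = -1/7 < 0 with |c| < (π/L)² = π^2/36, so coercivity still holds. The condition a(u,u) ≥ α||u||_{H^1}² reads (1−α)∫(u')² ≥ (α−c)∫u². Any admissible α is ≤ 1 (rapidly oscillating u have ∫u²/∫(u')² → 0), and α = 1 would force 0 ≥ (1−c)∫u², impossible since c < 1; so 1−α > 0. By the sharp Poincaré inequality on H^1_0 of an interval of length L, ∫(u')² ≥ (π/L)²∫u² with equality for the first sine mode sin(π(x−x₀)/L) (x₀ the left endpoint), so the inequality holds for all u iff (1−α)(π/L)² ≥ α − c, i.e. α ≤ ((π/L)² + c)/((π/L)² + 1) = (1 + c(L/π)²)/(1 + (L/π)²). (Direct route, valid since c ≤ 0: Poincaré gives c∫u² ≥ c(L/π)²∫(u')², so a(u,u) ≥ (1 + c(L/π)²)∫(u')², while ||u||_{H^1}² ≤ (1 + (L/π)²)∫(u')²; dividing yields the same α.) With (π/L)² = π^2/36 and c = -1/7, the largest admissible constant is α = ((π/L)² + c)/((π/L)² + 1).
Simplifying, α = (-36/7 + π^2)/(π^2 + 36).


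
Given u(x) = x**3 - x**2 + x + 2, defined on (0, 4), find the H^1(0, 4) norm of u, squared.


||u||_{H^1}^2 = 103676/35

The H^1 norm (squared) on an interval (0, L) is
  ||u||_{H^1}^2 = ∫_0^L u(x)^2 dx + ∫_0^L u'(x)^2 dx.
Compute u'(x) = 3*x**2 - 2*x + 1.
Then u(x)^2 = x**6 - 2*x**5 + 3*x**4 + 2*x**3 - 3*x**2 + 4*x + 4 and u'(x)^2 = 9*x**4 - 12*x**3 + 10*x**2 - 4*x + 1.
Integrate each monomial from 0 to 4 using ∫_0^4 c·x^n dx = c·4^(n+1)/(n+1):
  ∫_0^4 u(x)^2 dx = ∫_0^4 (x^6 - 2*x^5 + 3*x^4 + 2*x^3 - 3*x^2 + 4*x + 4) dx. Term by term:
    ∫_0^4 x^6 dx = 16384/7;  ∫_0^4 -2*x^5 dx = -4096/3;  ∫_0^4 3*x^4 dx = 3072/5;
    ∫_0^4 2*x^3 dx = 128;  ∫_0^4 -3*x^2 dx = -64;  ∫_0^4 4*x dx = 32;
    ∫_0^4 4 dx = 16.
  Sum: 16384/7 − 4096/3 + 3072/5 + 128 − 64 + 32 + 16 = 178672/105.
  ∫_0^4 u'(x)^2 dx = ∫_0^4 (9*x^4 - 12*x^3 + 10*x^2 - 4*x + 1) dx. Term by term:
    ∫_0^4 9*x^4 dx = 9216/5;  ∫_0^4 -12*x^3 dx = -768;  ∫_0^4 10*x^2 dx = 640/3;
    ∫_0^4 -4*x dx = -32;  ∫_0^4 1 dx = 4.
  Sum: 9216/5 − 768 + 640/3 − 32 + 4 = 18908/15.
Adding: ||u||_{H^1}^2 = 178672/105 + 18908/15 = 103676/35.


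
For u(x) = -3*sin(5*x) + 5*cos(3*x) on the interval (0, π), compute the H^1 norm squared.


||u||_{H^1(0,π)}^2 = 242*π

u'(x) = -15*sin(3*x) - 15*cos(5*x).
Expand u² and (u')² and integrate term by term on (0, π), using: for integers n ≥ 1, ∫_0^π sin²(nx) dx = ∫_0^π cos²(nx) dx = π/2; for n ≠ n', ∫_0^π sin(nx)sin(n'x) dx = ∫_0^π cos(nx)cos(n'x) dx = 0; and by product-to-sum, ∫_0^π sin(nx)cos(n'x) dx = ½∫_0^π [sin((n+n')x) + sin((n−n')x)] dx, which is 0 when n+n' is even and 2n/(n²−n'²) when n+n' is odd (it need not vanish on (0, π)).
  u² squared terms: (-3)²·∫sin(5x)² dx = 9·π/2 = 9*π/2;  (5)²·∫cos(3x)² dx = 25·π/2 = 25*π/2.
  u² cross terms: 2·(-3)·(5)·∫sin(5x)·cos(3x) dx = -30·(0) = 0.
  So ∫_0^π u² dx = 9*π/2 + 25*π/2 + 0 = 17*π.
  (u')² squared terms: (-15)²·∫cos(5x)² dx = 225·π/2 = 225*π/2;  (-15)²·∫sin(3x)² dx = 225·π/2 = 225*π/2.
  (u')² cross terms: 2·(-15)·(-15)·∫cos(5x)·sin(3x) dx = 450·(0) = 0.
  So ∫_0^π (u')² dx = 225*π/2 + 225*π/2 + 0 = 225*π.
||u||_{H^1}^2 = (17*π) + (225*π) = 242*π.


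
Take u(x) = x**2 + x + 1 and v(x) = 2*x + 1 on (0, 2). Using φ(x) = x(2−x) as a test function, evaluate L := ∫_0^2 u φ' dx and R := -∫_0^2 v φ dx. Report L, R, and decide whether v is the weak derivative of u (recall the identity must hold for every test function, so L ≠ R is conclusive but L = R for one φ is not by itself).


LHS = -4, RHS = -4. Yes, v = u' weakly.

u(x) = x**2 + x + 1, classical derivative u'(x) = 2*x + 1.
φ(x) = x(2−x), so φ'(x) = 2 - 2*x.
Note φ(0) = φ(2) = 0, so the boundary term u·φ vanishes.
LHS = ∫_0^2 u(x) φ'(x) dx = ∫_0^2 (2 - 2*x^3) dx. Term by term:
  ∫_0^2 -2*x^3 dx = -8;  ∫_0^2 2 dx = 4.
Sum: -8 + 4 = -4.
So LHS = -4.
∫_0^2 v(x) φ(x) dx = ∫_0^2 (-2*x^3 + 3*x^2 + 2*x) dx. Term by term:
  ∫_0^2 -2*x^3 dx = -8;  ∫_0^2 3*x^2 dx = 8;  ∫_0^2 2*x dx = 4.
Sum: -8 + 8 + 4 = 4.
So RHS = -∫_0^2 v(x) φ(x) dx = -4.
LHS = RHS, so the identity holds for this test φ.
Moreover u is smooth here and v(x) = u'(x) = 2*x + 1 pointwise, so the identity holds for every test function. Hence v is the weak derivative of u.


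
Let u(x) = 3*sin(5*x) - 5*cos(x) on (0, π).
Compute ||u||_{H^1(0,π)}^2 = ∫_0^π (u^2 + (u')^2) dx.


||u||_{H^1(0,π)}^2 = 142*π

u'(x) = 5*sin(x) + 15*cos(5*x).
Expand u² and (u')² and integrate term by term on (0, π), using: for integers n ≥ 1, ∫_0^π sin²(nx) dx = ∫_0^π cos²(nx) dx = π/2; for n ≠ n', ∫_0^π sin(nx)sin(n'x) dx = ∫_0^π cos(nx)cos(n'x) dx = 0; and by product-to-sum, ∫_0^π sin(nx)cos(n'x) dx = ½∫_0^π [sin((n+n')x) + sin((n−n')x)] dx, which is 0 when n+n' is even and 2n/(n²−n'²) when n+n' is odd (it need not vanish on (0, π)).
  u² squared terms: (-5)²·∫cos(x)² dx = 25·π/2 = 25*π/2;  (3)²·∫sin(5x)² dx = 9·π/2 = 9*π/2.
  u² cross terms: 2·(-5)·(3)·∫cos(x)·sin(5x) dx = -30·(0) = 0.
  So ∫_0^π u² dx = 25*π/2 + 9*π/2 + 0 = 17*π.
  (u')² squared terms: (5)²·∫sin(x)² dx = 25·π/2 = 25*π/2;  (15)²·∫cos(5x)² dx = 225·π/2 = 225*π/2.
  (u')² cross terms: 2·(5)·(15)·∫sin(x)·cos(5x) dx = 150·(0) = 0.
  So ∫_0^π (u')² dx = 25*π/2 + 225*π/2 + 0 = 125*π.
||u||_{H^1}^2 = (17*π) + (125*π) = 142*π.


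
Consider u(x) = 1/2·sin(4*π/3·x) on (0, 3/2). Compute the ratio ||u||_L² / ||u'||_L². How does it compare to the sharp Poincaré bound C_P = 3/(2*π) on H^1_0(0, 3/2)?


||u||_L² / ||u'||_L² = 3/(4*π) < C_P = 3/(2*π).

u(x) = 1/2·sin(4*π/3·x), so u'(x) = 2*π*cos(4*π*x/3)/3.
Writing u(x) = A·sin(kπx/L) with A = 1/2 and k = 2, use ∫_0^L sin²(kπx/L) dx = L/2 and ∫_0^L cos²(kπx/L) dx = L/2.
u² = 1/4·sin²(4*π/3·x) and (u')² = 4*π^2/9·cos²(4*π/3·x), and each of sin², cos² integrates to L/2 = 3/4 over (0, 3/2).
∫_0^3/2 u² dx = 3/16, so ||u||_L² = sqrt(3)/4.
∫_0^3/2 (u')² dx = π^2/3, so ||u'||_L² = sqrt(3)*π/3.
Ratio ||u||_L² / ||u'||_L² = 3/(4*π).
Sharp Poincaré constant on H^1_0(0, 3/2) is C_P = L/π = 3/(2*π), achieved by sin(2*π/3·x).
This is the k = 2 harmonic; the ratio L/(kπ) is strictly less than C_P = L/π, consistent with the sharp inequality ||u||_L² ≤ C_P ||u'||_L².


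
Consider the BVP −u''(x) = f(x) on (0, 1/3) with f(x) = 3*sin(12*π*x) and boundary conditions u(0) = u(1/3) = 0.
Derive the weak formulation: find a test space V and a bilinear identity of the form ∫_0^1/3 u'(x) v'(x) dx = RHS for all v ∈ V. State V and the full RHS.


V = H^1_0(0, 1/3) (so v(0) = v(1/3) = 0); weak form: ∫_0^1/3 u'v' dx = ∫_0^1/3 (3*sin(12*π*x)) v dx for all v ∈ V.

Multiply both sides by a test function v and integrate from 0 to 1/3:
  ∫_0^1/3 −u''(x) v(x) dx = ∫_0^1/3 f(x) v(x) dx.
Integrate the LHS by parts once:
  ∫_0^1/3 −u'' v dx = −[u'(x) v(x)]_0^1/3 + ∫_0^1/3 u'(x) v'(x) dx.
Thus ∫_0^1/3 u'(x) v'(x) dx = ∫_0^1/3 f(x) v(x) dx + [u'(x) v(x)]_0^1/3.
Choose V so that boundary terms are either known or forced to vanish.
u is Dirichlet: u(0) = u(1/3) = 0. Let V = H^1_0(0, 1/3); then v(0) = v(1/3) = 0, and [u' v]_0^1/3 = 0.
Weak formulation: find u (satisfying any essential BC) such that ∫_0^1/3 u'(x) v'(x) dx = ∫_0^1/3 f v dx for all v ∈ V.
Substituting f(x) = 3*sin(12*π*x), the right-hand side is ∫_0^1/3 (3*sin(12*π*x)) v dx.


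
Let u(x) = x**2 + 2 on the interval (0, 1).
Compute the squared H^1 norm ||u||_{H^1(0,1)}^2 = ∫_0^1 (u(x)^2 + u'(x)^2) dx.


||u||_{H^1}^2 = 103/15

The H^1 norm (squared) on an interval (0, L) is
  ||u||_{H^1}^2 = ∫_0^L u(x)^2 dx + ∫_0^L u'(x)^2 dx.
Compute u'(x) = 2*x.
Then u(x)^2 = x**4 + 4*x**2 + 4 and u'(x)^2 = 4*x**2.
Integrate each monomial from 0 to 1 using ∫_0^1 c·x^n dx = c·1^(n+1)/(n+1):
  ∫_0^1 u(x)^2 dx = ∫_0^1 (x^4 + 4*x^2 + 4) dx. Term by term:
    ∫_0^1 x^4 dx = 1/5;  ∫_0^1 4*x^2 dx = 4/3;  ∫_0^1 4 dx = 4.
  Sum: 1/5 + 4/3 + 4 = 83/15.
  ∫_0^1 u'(x)^2 dx = ∫_0^1 (4*x^2) dx. Term by term:
    ∫_0^1 4*x^2 dx = 4/3.
Adding: ||u||_{H^1}^2 = 83/15 + 4/3 = 103/15.


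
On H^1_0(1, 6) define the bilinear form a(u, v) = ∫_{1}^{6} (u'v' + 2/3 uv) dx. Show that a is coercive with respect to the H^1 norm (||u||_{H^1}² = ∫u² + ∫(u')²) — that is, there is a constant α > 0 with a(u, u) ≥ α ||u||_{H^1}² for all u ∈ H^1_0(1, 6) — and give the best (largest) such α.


α = (π^2 + 50/3)/(π^2 + 25)

Coercivity of a(·,·) on H^1_0(1, 6) means a(u, u) ≥ α ||u||_{H^1}² for every u ∈ H^1_0.
The interval has length L = 5, and Poincaré/coercivity depend only on L. Here a(u, u) = ∫(u')² + (2/3)·∫u².
Here 0 < c = 2/3 < 1. The condition a(u,u) ≥ α||u||_{H^1}² reads (1−α)∫(u')² ≥ (α−c)∫u². Any admissible α is ≤ 1 (rapidly oscillating u have ∫u²/∫(u')² → 0), and α = 1 would force 0 ≥ (1−c)∫u², impossible since c < 1; so 1−α > 0. By the sharp Poincaré inequality on H^1_0 of an interval of length L, ∫(u')² ≥ (π/L)²∫u² with equality for the first sine mode sin(π(x−x₀)/L) (x₀ the left endpoint), so the inequality holds for all u iff (1−α)(π/L)² ≥ α − c, i.e. α ≤ ((π/L)² + c)/((π/L)² + 1) = (1 + c(L/π)²)/(1 + (L/π)²). With (π/L)² = π^2/25 and c = 2/3, the largest admissible constant is α = ((π/L)² + c)/((π/L)² + 1).
Simplifying, α = (π^2 + 50/3)/(π^2 + 25).


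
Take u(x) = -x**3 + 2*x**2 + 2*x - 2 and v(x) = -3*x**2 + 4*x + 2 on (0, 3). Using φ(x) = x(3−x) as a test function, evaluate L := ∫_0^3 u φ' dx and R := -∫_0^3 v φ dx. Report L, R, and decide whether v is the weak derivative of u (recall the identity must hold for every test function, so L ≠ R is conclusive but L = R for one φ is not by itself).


LHS = 9/20, RHS = 9/20. Yes, v = u' weakly.

u(x) = -x**3 + 2*x**2 + 2*x - 2, classical derivative u'(x) = -3*x**2 + 4*x + 2.
φ(x) = x(3−x), so φ'(x) = 3 - 2*x.
Note φ(0) = φ(3) = 0, so the boundary term u·φ vanishes.
LHS = ∫_0^3 u(x) φ'(x) dx = ∫_0^3 (2*x^4 - 7*x^3 + 2*x^2 + 10*x - 6) dx. Term by term:
  ∫_0^3 2*x^4 dx = 486/5;  ∫_0^3 -7*x^3 dx = -567/4;  ∫_0^3 2*x^2 dx = 18;
  ∫_0^3 10*x dx = 45;  ∫_0^3 -6 dx = -18.
Sum: 486/5 − 567/4 + 18 + 45 − 18 = 9/20.
So LHS = 9/20.
∫_0^3 v(x) φ(x) dx = ∫_0^3 (3*x^4 - 13*x^3 + 10*x^2 + 6*x) dx. Term by term:
  ∫_0^3 3*x^4 dx = 729/5;  ∫_0^3 -13*x^3 dx = -1053/4;  ∫_0^3 10*x^2 dx = 90;
  ∫_0^3 6*x dx = 27.
Sum: 729/5 − 1053/4 + 90 + 27 = -9/20.
So RHS = -∫_0^3 v(x) φ(x) dx = 9/20.
LHS = RHS, so the identity holds for this test φ.
Moreover u is smooth here and v(x) = u'(x) = -3*x**2 + 4*x + 2 pointwise, so the identity holds for every test function. Hence v is the weak derivative of u.


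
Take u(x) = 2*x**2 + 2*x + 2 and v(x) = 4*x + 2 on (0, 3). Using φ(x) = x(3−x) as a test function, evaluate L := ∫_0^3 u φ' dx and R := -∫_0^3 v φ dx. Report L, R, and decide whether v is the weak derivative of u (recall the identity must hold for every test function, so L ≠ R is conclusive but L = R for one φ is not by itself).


LHS = -36, RHS = -36. Yes, v = u' weakly.

u(x) = 2*x**2 + 2*x + 2, classical derivative u'(x) = 4*x + 2.
φ(x) = x(3−x), so φ'(x) = 3 - 2*x.
Note φ(0) = φ(3) = 0, so the boundary term u·φ vanishes.
LHS = ∫_0^3 u(x) φ'(x) dx = ∫_0^3 (-4*x^3 + 2*x^2 + 2*x + 6) dx. Term by term:
  ∫_0^3 -4*x^3 dx = -81;  ∫_0^3 2*x^2 dx = 18;  ∫_0^3 2*x dx = 9;
  ∫_0^3 6 dx = 18.
Sum: -81 + 18 + 9 + 18 = -36.
So LHS = -36.
∫_0^3 v(x) φ(x) dx = ∫_0^3 (-4*x^3 + 10*x^2 + 6*x) dx. Term by term:
  ∫_0^3 -4*x^3 dx = -81;  ∫_0^3 10*x^2 dx = 90;  ∫_0^3 6*x dx = 27.
Sum: -81 + 90 + 27 = 36.
So RHS = -∫_0^3 v(x) φ(x) dx = -36.
LHS = RHS, so the identity holds for this test φ.
Moreover u is smooth here and v(x) = u'(x) = 4*x + 2 pointwise, so the identity holds for every test function. Hence v is the weak derivative of u.


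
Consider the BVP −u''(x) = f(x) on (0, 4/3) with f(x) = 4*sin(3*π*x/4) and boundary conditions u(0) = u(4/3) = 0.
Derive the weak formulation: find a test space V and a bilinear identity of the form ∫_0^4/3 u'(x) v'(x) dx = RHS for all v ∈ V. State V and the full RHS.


V = H^1_0(0, 4/3) (so v(0) = v(4/3) = 0); weak form: ∫_0^4/3 u'v' dx = ∫_0^4/3 (4*sin(3*π*x/4)) v dx for all v ∈ V.

Multiply both sides by a test function v and integrate from 0 to 4/3:
  ∫_0^4/3 −u''(x) v(x) dx = ∫_0^4/3 f(x) v(x) dx.
Integrate the LHS by parts once:
  ∫_0^4/3 −u'' v dx = −[u'(x) v(x)]_0^4/3 + ∫_0^4/3 u'(x) v'(x) dx.
Thus ∫_0^4/3 u'(x) v'(x) dx = ∫_0^4/3 f(x) v(x) dx + [u'(x) v(x)]_0^4/3.
Choose V so that boundary terms are either known or forced to vanish.
u is Dirichlet: u(0) = u(4/3) = 0. Let V = H^1_0(0, 4/3); then v(0) = v(4/3) = 0, and [u' v]_0^4/3 = 0.
Weak formulation: find u (satisfying any essential BC) such that ∫_0^4/3 u'(x) v'(x) dx = ∫_0^4/3 f v dx for all v ∈ V.
Substituting f(x) = 4*sin(3*π*x/4), the right-hand side is ∫_0^4/3 (4*sin(3*π*x/4)) v dx.


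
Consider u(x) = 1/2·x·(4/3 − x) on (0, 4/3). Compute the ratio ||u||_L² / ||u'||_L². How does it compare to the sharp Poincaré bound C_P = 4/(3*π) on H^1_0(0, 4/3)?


||u||_L² / ||u'||_L² = 2*sqrt(10)/15 < C_P = 4/(3*π).

u(x) = 1/2·x·(4/3 − x), so u'(x) = 2/3 - x.
u(x) = 1/2·x·(4/3 − x) vanishes at x = 0 and x = 4/3, so u ∈ H^1_0(0, 4/3). Differentiate via the product rule and integrate the resulting polynomials term by term.
  ∫_0^4/3 u² dx = ∫_0^4/3 (x^4/4 - 2*x^3/3 + 4*x^2/9) dx. Term by term:
    ∫_0^4/3 x^4/4 dx = 256/1215;  ∫_0^4/3 -2*x^3/3 dx = -128/243;  ∫_0^4/3 4*x^2/9 dx = 256/729.
  Sum: 256/1215 − 128/243 + 256/729 = 128/3645.
  ∫_0^4/3 (u')² dx = ∫_0^4/3 (x^2 - 4*x/3 + 4/9) dx. Term by term:
    ∫_0^4/3 x^2 dx = 64/81;  ∫_0^4/3 -4*x/3 dx = -32/27;  ∫_0^4/3 4/9 dx = 16/27.
  Sum: 64/81 − 32/27 + 16/27 = 16/81.
∫_0^4/3 u² dx = 128/3645, so ||u||_L² = 8*sqrt(10)/135.
∫_0^4/3 (u')² dx = 16/81, so ||u'||_L² = 4/9.
Ratio ||u||_L² / ||u'||_L² = 2*sqrt(10)/15.
Sharp Poincaré constant on H^1_0(0, 4/3) is C_P = L/π = 4/(3*π), achieved by sin(3*π/4·x).
A polynomial bump cannot attain the sharp Poincaré constant (only the first sine eigenfunction does), so the ratio is strictly less than C_P, consistent with ||u||_L² ≤ C_P ||u'||_L².


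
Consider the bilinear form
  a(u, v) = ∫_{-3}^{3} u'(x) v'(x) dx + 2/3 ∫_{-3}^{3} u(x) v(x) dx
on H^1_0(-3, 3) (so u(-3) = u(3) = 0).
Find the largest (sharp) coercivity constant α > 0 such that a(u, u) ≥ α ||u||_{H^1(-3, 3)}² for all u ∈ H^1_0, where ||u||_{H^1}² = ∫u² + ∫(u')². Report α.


α = (π^2 + 24)/(π^2 + 36)

Coercivity of a(·,·) on H^1_0(-3, 3) means a(u, u) ≥ α ||u||_{H^1}² for every u ∈ H^1_0.
The interval has length L = 6, and Poincaré/coercivity depend only on L. Here a(u, u) = ∫(u')² + (2/3)·∫u².
Here 0 < c = 2/3 < 1. The condition a(u,u) ≥ α||u||_{H^1}² reads (1−α)∫(u')² ≥ (α−c)∫u². Any admissible α is ≤ 1 (rapidly oscillating u have ∫u²/∫(u')² → 0), and α = 1 would force 0 ≥ (1−c)∫u², impossible since c < 1; so 1−α > 0. By the sharp Poincaré inequality on H^1_0 of an interval of length L, ∫(u')² ≥ (π/L)²∫u² with equality for the first sine mode sin(π(x−x₀)/L) (x₀ the left endpoint), so the inequality holds for all u iff (1−α)(π/L)² ≥ α − c, i.e. α ≤ ((π/L)² + c)/((π/L)² + 1) = (1 + c(L/π)²)/(1 + (L/π)²). With (π/L)² = π^2/36 and c = 2/3, the largest admissible constant is α = ((π/L)² + c)/((π/L)² + 1).
Simplifying, α = (π^2 + 24)/(π^2 + 36).


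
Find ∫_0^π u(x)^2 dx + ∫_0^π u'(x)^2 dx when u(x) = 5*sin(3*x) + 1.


||u||_{H^1(0,π)}^2 = 20/3 + 126*π

u'(x) = 15*cos(3*x).
Expand u² and (u')² and integrate term by term on (0, π), using: for integers n ≥ 1, ∫_0^π sin²(nx) dx = ∫_0^π cos²(nx) dx = π/2; for n ≠ n', ∫_0^π sin(nx)sin(n'x) dx = ∫_0^π cos(nx)cos(n'x) dx = 0; and by product-to-sum, ∫_0^π sin(nx)cos(n'x) dx = ½∫_0^π [sin((n+n')x) + sin((n−n')x)] dx, which is 0 when n+n' is even and 2n/(n²−n'²) when n+n' is odd (it need not vanish on (0, π)). For the constant mode: ∫_0^π 1 dx = π, ∫_0^π cos(nx) dx = 0, ∫_0^π sin(nx) dx = (1−(−1)^n)/n.
  u² squared terms: (1)²·∫1 dx = 1·π = π;  (5)²·∫sin(3x)² dx = 25·π/2 = 25*π/2.
  u² cross terms: 2·(1)·(5)·∫1·sin(3x) dx = 10·(2/3) = 20/3.
  So ∫_0^π u² dx = π + 25*π/2 + 20/3 = 20/3 + 27*π/2.
  (u')² squared terms: (15)²·∫cos(3x)² dx = 225·π/2 = 225*π/2.
  So ∫_0^π (u')² dx = 225*π/2.
||u||_{H^1}^2 = (20/3 + 27*π/2) + (225*π/2) = 20/3 + 126*π.


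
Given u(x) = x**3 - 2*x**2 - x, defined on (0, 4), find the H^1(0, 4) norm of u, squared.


||u||_{H^1}^2 = 30988/35

The H^1 norm (squared) on an interval (0, L) is
  ||u||_{H^1}^2 = ∫_0^L u(x)^2 dx + ∫_0^L u'(x)^2 dx.
Compute u'(x) = 3*x**2 - 4*x - 1.
Then u(x)^2 = x**6 - 4*x**5 + 2*x**4 + 4*x**3 + x**2 and u'(x)^2 = 9*x**4 - 24*x**3 + 10*x**2 + 8*x + 1.
Integrate each monomial from 0 to 4 using ∫_0^4 c·x^n dx = c·4^(n+1)/(n+1):
  ∫_0^4 u(x)^2 dx = ∫_0^4 (x^6 - 4*x^5 + 2*x^4 + 4*x^3 + x^2) dx. Term by term:
    ∫_0^4 x^6 dx = 16384/7;  ∫_0^4 -4*x^5 dx = -8192/3;  ∫_0^4 2*x^4 dx = 2048/5;
    ∫_0^4 4*x^3 dx = 256;  ∫_0^4 x^2 dx = 64/3.
  Sum: 16384/7 − 8192/3 + 2048/5 + 256 + 64/3 = 31168/105.
  ∫_0^4 u'(x)^2 dx = ∫_0^4 (9*x^4 - 24*x^3 + 10*x^2 + 8*x + 1) dx. Term by term:
    ∫_0^4 9*x^4 dx = 9216/5;  ∫_0^4 -24*x^3 dx = -1536;  ∫_0^4 10*x^2 dx = 640/3;
    ∫_0^4 8*x dx = 64;  ∫_0^4 1 dx = 4.
  Sum: 9216/5 − 1536 + 640/3 + 64 + 4 = 8828/15.
Adding: ||u||_{H^1}^2 = 31168/105 + 8828/15 = 30988/35.


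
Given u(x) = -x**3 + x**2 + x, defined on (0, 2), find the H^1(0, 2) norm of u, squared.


||u||_{H^1}^2 = 542/35

The H^1 norm (squared) on an interval (0, L) is
  ||u||_{H^1}^2 = ∫_0^L u(x)^2 dx + ∫_0^L u'(x)^2 dx.
Compute u'(x) = -3*x**2 + 2*x + 1.
Then u(x)^2 = x**6 - 2*x**5 - x**4 + 2*x**3 + x**2 and u'(x)^2 = 9*x**4 - 12*x**3 - 2*x**2 + 4*x + 1.
Integrate each monomial from 0 to 2 using ∫_0^2 c·x^n dx = c·2^(n+1)/(n+1):
  ∫_0^2 u(x)^2 dx = ∫_0^2 (x^6 - 2*x^5 - x^4 + 2*x^3 + x^2) dx. Term by term:
    ∫_0^2 x^6 dx = 128/7;  ∫_0^2 -2*x^5 dx = -64/3;  ∫_0^2 -x^4 dx = -32/5;
    ∫_0^2 2*x^3 dx = 8;  ∫_0^2 x^2 dx = 8/3.
  Sum: 128/7 − 64/3 − 32/5 + 8 + 8/3 = 128/105.
  ∫_0^2 u'(x)^2 dx = ∫_0^2 (9*x^4 - 12*x^3 - 2*x^2 + 4*x + 1) dx. Term by term:
    ∫_0^2 9*x^4 dx = 288/5;  ∫_0^2 -12*x^3 dx = -48;  ∫_0^2 -2*x^2 dx = -16/3;
    ∫_0^2 4*x dx = 8;  ∫_0^2 1 dx = 2.
  Sum: 288/5 − 48 − 16/3 + 8 + 2 = 214/15.
Adding: ||u||_{H^1}^2 = 128/105 + 214/15 = 542/35.


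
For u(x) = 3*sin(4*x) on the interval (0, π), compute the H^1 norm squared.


||u||_{H^1(0,π)}^2 = 153*π/2

u'(x) = 12*cos(4*x).
Expand u² and (u')² and integrate term by term on (0, π), using: for integers n ≥ 1, ∫_0^π sin²(nx) dx = ∫_0^π cos²(nx) dx = π/2; for n ≠ n', ∫_0^π sin(nx)sin(n'x) dx = ∫_0^π cos(nx)cos(n'x) dx = 0; and by product-to-sum, ∫_0^π sin(nx)cos(n'x) dx = ½∫_0^π [sin((n+n')x) + sin((n−n')x)] dx, which is 0 when n+n' is even and 2n/(n²−n'²) when n+n' is odd (it need not vanish on (0, π)).
  u² squared terms: (3)²·∫sin(4x)² dx = 9·π/2 = 9*π/2.
  So ∫_0^π u² dx = 9*π/2.
  (u')² squared terms: (12)²·∫cos(4x)² dx = 144·π/2 = 72*π.
  So ∫_0^π (u')² dx = 72*π.
||u||_{H^1}^2 = (9*π/2) + (72*π) = 153*π/2.


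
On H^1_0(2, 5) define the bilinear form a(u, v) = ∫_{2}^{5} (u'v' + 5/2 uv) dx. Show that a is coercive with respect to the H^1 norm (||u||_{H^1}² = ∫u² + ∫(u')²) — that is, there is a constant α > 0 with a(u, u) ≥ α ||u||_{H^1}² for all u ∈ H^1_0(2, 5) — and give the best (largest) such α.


α = 1

Coercivity of a(·,·) on H^1_0(2, 5) means a(u, u) ≥ α ||u||_{H^1}² for every u ∈ H^1_0.
The interval has length L = 3, and Poincaré/coercivity depend only on L. Here a(u, u) = ∫(u')² + (5/2)·∫u².
Here c = 5/2 ≥ 1, so a(u,u) = ∫(u')² + c∫u² ≥ ∫(u')² + ∫u² = ||u||_{H^1}², i.e. α = 1 works. No larger α is possible: a(u,u) ≥ α||u||_{H^1}² means (1−α)∫(u')² ≥ (α−c)∫u², and for the modes u_n = sin(nπ(x−x₀)/L) (x₀ the left endpoint) one has ∫u_n²/∫(u_n')² = (L/(nπ))² → 0, so a(u_n,u_n)/||u_n||_{H^1}² → 1. Hence the optimal constant is α = 1.
Therefore α = 1.


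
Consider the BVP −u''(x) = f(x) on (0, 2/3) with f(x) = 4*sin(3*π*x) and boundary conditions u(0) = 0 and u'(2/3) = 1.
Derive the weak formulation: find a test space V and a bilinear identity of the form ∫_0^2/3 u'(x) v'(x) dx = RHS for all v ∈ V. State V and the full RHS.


V = {v ∈ H^1(0, 2/3) : v(0) = 0} (test functions vanish at x = 0 where u is specified); weak form: ∫_0^2/3 u'v' dx = ∫_0^2/3 (4*sin(3*π*x)) v dx + v(2/3) for all v ∈ V.

Multiply both sides by a test function v and integrate from 0 to 2/3:
  ∫_0^2/3 −u''(x) v(x) dx = ∫_0^2/3 f(x) v(x) dx.
Integrate the LHS by parts once:
  ∫_0^2/3 −u'' v dx = −[u'(x) v(x)]_0^2/3 + ∫_0^2/3 u'(x) v'(x) dx.
Thus ∫_0^2/3 u'(x) v'(x) dx = ∫_0^2/3 f(x) v(x) dx + [u'(x) v(x)]_0^2/3.
Choose V so that boundary terms are either known or forced to vanish.
Mixed BC: u(0) = 0 (Dirichlet) and u'(2/3) = 1 (Neumann). Define V = {v ∈ H^1(0, 2/3) : v(0) = 0}. Then [u' v]_0^2/3 = u'(2/3)·v(2/3) − u'(0)·0 = v(2/3).
Weak formulation: find u (satisfying any essential BC) such that ∫_0^2/3 u'(x) v'(x) dx = ∫_0^2/3 f v dx + v(2/3) for all v ∈ V (Dirichlet at 0 absorbed into V; Neumann datum at x = 2/3 contributes the boundary term).
Substituting f(x) = 4*sin(3*π*x), the right-hand side is ∫_0^2/3 (4*sin(3*π*x)) v dx + v(2/3).


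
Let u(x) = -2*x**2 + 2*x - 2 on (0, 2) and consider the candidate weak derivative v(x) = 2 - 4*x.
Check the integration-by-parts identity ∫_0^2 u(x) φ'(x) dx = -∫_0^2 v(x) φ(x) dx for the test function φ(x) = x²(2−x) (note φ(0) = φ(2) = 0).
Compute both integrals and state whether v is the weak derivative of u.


LHS = 56/15, RHS = 56/15. Yes, v = u' weakly.

u(x) = -2*x**2 + 2*x - 2, classical derivative u'(x) = 2 - 4*x.
φ(x) = x²(2−x), so φ'(x) = x*(4 - 3*x).
Note φ(0) = φ(2) = 0, so the boundary term u·φ vanishes.
LHS = ∫_0^2 u(x) φ'(x) dx = ∫_0^2 (6*x^4 - 14*x^3 + 14*x^2 - 8*x) dx. Term by term:
  ∫_0^2 6*x^4 dx = 192/5;  ∫_0^2 -14*x^3 dx = -56;  ∫_0^2 14*x^2 dx = 112/3;
  ∫_0^2 -8*x dx = -16.
Sum: 192/5 − 56 + 112/3 − 16 = 56/15.
So LHS = 56/15.
∫_0^2 v(x) φ(x) dx = ∫_0^2 (4*x^4 - 10*x^3 + 4*x^2) dx. Term by term:
  ∫_0^2 4*x^4 dx = 128/5;  ∫_0^2 -10*x^3 dx = -40;  ∫_0^2 4*x^2 dx = 32/3.
Sum: 128/5 − 40 + 32/3 = -56/15.
So RHS = -∫_0^2 v(x) φ(x) dx = 56/15.
LHS = RHS, so the identity holds for this test φ.
Moreover u is smooth here and v(x) = u'(x) = 2 - 4*x pointwise, so the identity holds for every test function. Hence v is the weak derivative of u.


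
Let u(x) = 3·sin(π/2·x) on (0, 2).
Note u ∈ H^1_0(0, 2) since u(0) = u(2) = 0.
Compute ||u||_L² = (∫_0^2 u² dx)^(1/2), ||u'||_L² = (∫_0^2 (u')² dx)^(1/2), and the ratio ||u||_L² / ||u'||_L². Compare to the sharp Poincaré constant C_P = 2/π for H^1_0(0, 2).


||u||_L² / ||u'||_L² = 2/π = C_P.

u(x) = 3·sin(π/2·x), so u'(x) = 3*π*cos(π*x/2)/2.
Writing u(x) = A·sin(kπx/L) with A = 3 and k = 1, use ∫_0^L sin²(kπx/L) dx = L/2 and ∫_0^L cos²(kπx/L) dx = L/2.
u² = 9·sin²(π/2·x) and (u')² = 9*π^2/4·cos²(π/2·x), and each of sin², cos² integrates to L/2 = 1 over (0, 2).
∫_0^2 u² dx = 9, so ||u||_L² = 3.
∫_0^2 (u')² dx = 9*π^2/4, so ||u'||_L² = 3*π/2.
Ratio ||u||_L² / ||u'||_L² = 2/π.
Sharp Poincaré constant on H^1_0(0, 2) is C_P = L/π = 2/π, achieved by sin(π/2·x).
This is the k = 1 eigenfunction (up to amplitude), so the ratio equals the sharp Poincaré constant exactly.


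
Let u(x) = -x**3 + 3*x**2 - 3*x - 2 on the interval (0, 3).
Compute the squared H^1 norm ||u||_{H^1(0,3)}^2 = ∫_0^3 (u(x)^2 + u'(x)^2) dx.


||u||_{H^1}^2 = 8913/70

The H^1 norm (squared) on an interval (0, L) is
  ||u||_{H^1}^2 = ∫_0^L u(x)^2 dx + ∫_0^L u'(x)^2 dx.
Compute u'(x) = -3*x**2 + 6*x - 3.
Then u(x)^2 = x**6 - 6*x**5 + 15*x**4 - 14*x**3 - 3*x**2 + 12*x + 4 and u'(x)^2 = 9*x**4 - 36*x**3 + 54*x**2 - 36*x + 9.
Integrate each monomial from 0 to 3 using ∫_0^3 c·x^n dx = c·3^(n+1)/(n+1):
  ∫_0^3 u(x)^2 dx = ∫_0^3 (x^6 - 6*x^5 + 15*x^4 - 14*x^3 - 3*x^2 + 12*x + 4) dx. Term by term:
    ∫_0^3 x^6 dx = 2187/7;  ∫_0^3 -6*x^5 dx = -729;  ∫_0^3 15*x^4 dx = 729;
    ∫_0^3 -14*x^3 dx = -567/2;  ∫_0^3 -3*x^2 dx = -27;  ∫_0^3 12*x dx = 54;
    ∫_0^3 4 dx = 12.
  Sum: 2187/7 − 729 + 729 − 567/2 − 27 + 54 + 12 = 951/14.
  ∫_0^3 u'(x)^2 dx = ∫_0^3 (9*x^4 - 36*x^3 + 54*x^2 - 36*x + 9) dx. Term by term:
    ∫_0^3 9*x^4 dx = 2187/5;  ∫_0^3 -36*x^3 dx = -729;  ∫_0^3 54*x^2 dx = 486;
    ∫_0^3 -36*x dx = -162;  ∫_0^3 9 dx = 27.
  Sum: 2187/5 − 729 + 486 − 162 + 27 = 297/5.
Adding: ||u||_{H^1}^2 = 951/14 + 297/5 = 8913/70.


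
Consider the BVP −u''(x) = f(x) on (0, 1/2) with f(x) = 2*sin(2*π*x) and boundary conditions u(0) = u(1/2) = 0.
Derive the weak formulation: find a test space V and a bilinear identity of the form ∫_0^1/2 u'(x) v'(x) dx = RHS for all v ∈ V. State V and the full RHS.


V = H^1_0(0, 1/2) (so v(0) = v(1/2) = 0); weak form: ∫_0^1/2 u'v' dx = ∫_0^1/2 (2*sin(2*π*x)) v dx for all v ∈ V.

Multiply both sides by a test function v and integrate from 0 to 1/2:
  ∫_0^1/2 −u''(x) v(x) dx = ∫_0^1/2 f(x) v(x) dx.
Integrate the LHS by parts once:
  ∫_0^1/2 −u'' v dx = −[u'(x) v(x)]_0^1/2 + ∫_0^1/2 u'(x) v'(x) dx.
Thus ∫_0^1/2 u'(x) v'(x) dx = ∫_0^1/2 f(x) v(x) dx + [u'(x) v(x)]_0^1/2.
Choose V so that boundary terms are either known or forced to vanish.
u is Dirichlet: u(0) = u(1/2) = 0. Let V = H^1_0(0, 1/2); then v(0) = v(1/2) = 0, and [u' v]_0^1/2 = 0.
Weak formulation: find u (satisfying any essential BC) such that ∫_0^1/2 u'(x) v'(x) dx = ∫_0^1/2 f v dx for all v ∈ V.
Substituting f(x) = 2*sin(2*π*x), the right-hand side is ∫_0^1/2 (2*sin(2*π*x)) v dx.


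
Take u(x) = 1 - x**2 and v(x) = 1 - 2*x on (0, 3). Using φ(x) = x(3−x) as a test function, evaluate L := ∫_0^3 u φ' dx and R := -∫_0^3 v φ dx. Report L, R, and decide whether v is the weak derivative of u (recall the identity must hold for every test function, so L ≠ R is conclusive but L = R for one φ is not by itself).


LHS = 27/2, RHS = 9. No, v is not the weak derivative of u.

u(x) = 1 - x**2, classical derivative u'(x) = -2*x.
φ(x) = x(3−x), so φ'(x) = 3 - 2*x.
Note φ(0) = φ(3) = 0, so the boundary term u·φ vanishes.
LHS = ∫_0^3 u(x) φ'(x) dx = ∫_0^3 (2*x^3 - 3*x^2 - 2*x + 3) dx. Term by term:
  ∫_0^3 2*x^3 dx = 81/2;  ∫_0^3 -3*x^2 dx = -27;  ∫_0^3 -2*x dx = -9;
  ∫_0^3 3 dx = 9.
Sum: 81/2 − 27 − 9 + 9 = 27/2.
So LHS = 27/2.
∫_0^3 v(x) φ(x) dx = ∫_0^3 (2*x^3 - 7*x^2 + 3*x) dx. Term by term:
  ∫_0^3 2*x^3 dx = 81/2;  ∫_0^3 -7*x^2 dx = -63;  ∫_0^3 3*x dx = 27/2.
Sum: 81/2 − 63 + 27/2 = -9.
So RHS = -∫_0^3 v(x) φ(x) dx = 9.
LHS − RHS = 9/2 ≠ 0, so the identity fails.
(For a valid weak derivative the identity must hold for EVERY test function, in particular this one. The failure shows v is NOT the weak derivative of u.)
Correct weak derivative would be u'(x) = -2*x.


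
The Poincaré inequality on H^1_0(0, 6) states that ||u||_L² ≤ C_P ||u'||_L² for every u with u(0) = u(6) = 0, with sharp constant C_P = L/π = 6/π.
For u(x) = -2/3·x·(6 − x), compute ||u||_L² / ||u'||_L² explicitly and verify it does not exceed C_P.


||u||_L² / ||u'||_L² = 3*sqrt(10)/5 < C_P = 6/π.

u(x) = -2/3·x·(6 − x), so u'(x) = 4*x/3 - 4.
u(x) = -2/3·x·(6 − x) vanishes at x = 0 and x = 6, so u ∈ H^1_0(0, 6). Differentiate via the product rule and integrate the resulting polynomials term by term.
  ∫_0^6 u² dx = ∫_0^6 (4*x^4/9 - 16*x^3/3 + 16*x^2) dx. Term by term:
    ∫_0^6 4*x^4/9 dx = 3456/5;  ∫_0^6 -16*x^3/3 dx = -1728;  ∫_0^6 16*x^2 dx = 1152.
  Sum: 3456/5 − 1728 + 1152 = 576/5.
  ∫_0^6 (u')² dx = ∫_0^6 (16*x^2/9 - 32*x/3 + 16) dx. Term by term:
    ∫_0^6 16*x^2/9 dx = 128;  ∫_0^6 -32*x/3 dx = -192;  ∫_0^6 16 dx = 96.
  Sum: 128 − 192 + 96 = 32.
∫_0^6 u² dx = 576/5, so ||u||_L² = 24*sqrt(5)/5.
∫_0^6 (u')² dx = 32, so ||u'||_L² = 4*sqrt(2).
Ratio ||u||_L² / ||u'||_L² = 3*sqrt(10)/5.
Sharp Poincaré constant on H^1_0(0, 6) is C_P = L/π = 6/π, achieved by sin(π/6·x).
A polynomial bump cannot attain the sharp Poincaré constant (only the first sine eigenfunction does), so the ratio is strictly less than C_P, consistent with ||u||_L² ≤ C_P ||u'||_L².


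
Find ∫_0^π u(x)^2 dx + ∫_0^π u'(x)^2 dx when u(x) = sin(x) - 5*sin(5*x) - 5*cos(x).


||u||_{H^1(0,π)}^2 = 351*π

u'(x) = 5*sin(x) + cos(x) - 25*cos(5*x).
Expand u² and (u')² and integrate term by term on (0, π), using: for integers n ≥ 1, ∫_0^π sin²(nx) dx = ∫_0^π cos²(nx) dx = π/2; for n ≠ n', ∫_0^π sin(nx)sin(n'x) dx = ∫_0^π cos(nx)cos(n'x) dx = 0; and by product-to-sum, ∫_0^π sin(nx)cos(n'x) dx = ½∫_0^π [sin((n+n')x) + sin((n−n')x)] dx, which is 0 when n+n' is even and 2n/(n²−n'²) when n+n' is odd (it need not vanish on (0, π)).
  u² squared terms: (-5)²·∫cos(x)² dx = 25·π/2 = 25*π/2;  (-5)²·∫sin(5x)² dx = 25·π/2 = 25*π/2;  (1)²·∫sin(x)² dx = 1·π/2 = π/2.
  u² cross terms: 2·(-5)·(-5)·∫cos(x)·sin(5x) dx = 50·(0) = 0;  2·(-5)·(1)·∫cos(x)·sin(x) dx = -10·(0) = 0;  2·(-5)·(1)·∫sin(5x)·sin(x) dx = -10·(0) = 0.
  So ∫_0^π u² dx = 25*π/2 + 25*π/2 + π/2 + 0 + 0 + 0 = 51*π/2.
  (u')² squared terms: (-25)²·∫cos(5x)² dx = 625·π/2 = 625*π/2;  (5)²·∫sin(x)² dx = 25·π/2 = 25*π/2;  (1)²·∫cos(x)² dx = 1·π/2 = π/2.
  (u')² cross terms: 2·(-25)·(5)·∫cos(5x)·sin(x) dx = -250·(0) = 0;  2·(-25)·(1)·∫cos(5x)·cos(x) dx = -50·(0) = 0;  2·(5)·(1)·∫sin(x)·cos(x) dx = 10·(0) = 0.
  So ∫_0^π (u')² dx = 625*π/2 + 25*π/2 + π/2 + 0 + 0 + 0 = 651*π/2.
||u||_{H^1}^2 = (51*π/2) + (651*π/2) = 351*π.


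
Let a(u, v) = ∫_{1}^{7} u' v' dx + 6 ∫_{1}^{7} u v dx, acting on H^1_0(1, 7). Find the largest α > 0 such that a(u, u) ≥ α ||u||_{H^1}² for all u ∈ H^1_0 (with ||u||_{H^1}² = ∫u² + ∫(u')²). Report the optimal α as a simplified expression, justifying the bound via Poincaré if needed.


α = 1

Coercivity of a(·,·) on H^1_0(1, 7) means a(u, u) ≥ α ||u||_{H^1}² for every u ∈ H^1_0.
The interval has length L = 6, and Poincaré/coercivity depend only on L. Here a(u, u) = ∫(u')² + (6)·∫u².
Here c = 6 ≥ 1, so a(u,u) = ∫(u')² + c∫u² ≥ ∫(u')² + ∫u² = ||u||_{H^1}², i.e. α = 1 works. No larger α is possible: a(u,u) ≥ α||u||_{H^1}² means (1−α)∫(u')² ≥ (α−c)∫u², and for the modes u_n = sin(nπ(x−x₀)/L) (x₀ the left endpoint) one has ∫u_n²/∫(u_n')² = (L/(nπ))² → 0, so a(u_n,u_n)/||u_n||_{H^1}² → 1. Hence the optimal constant is α = 1.
Therefore α = 1.


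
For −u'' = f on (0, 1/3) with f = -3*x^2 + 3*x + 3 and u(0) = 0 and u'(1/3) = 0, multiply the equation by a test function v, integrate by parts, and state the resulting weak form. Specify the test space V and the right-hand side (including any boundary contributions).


V = {v ∈ H^1(0, 1/3) : v(0) = 0} (test functions vanish at x = 0 where u is specified); weak form: ∫_0^1/3 u'v' dx = ∫_0^1/3 (-3*x^2 + 3*x + 3) v dx for all v ∈ V.

Multiply both sides by a test function v and integrate from 0 to 1/3:
  ∫_0^1/3 −u''(x) v(x) dx = ∫_0^1/3 f(x) v(x) dx.
Integrate the LHS by parts once:
  ∫_0^1/3 −u'' v dx = −[u'(x) v(x)]_0^1/3 + ∫_0^1/3 u'(x) v'(x) dx.
Thus ∫_0^1/3 u'(x) v'(x) dx = ∫_0^1/3 f(x) v(x) dx + [u'(x) v(x)]_0^1/3.
Choose V so that boundary terms are either known or forced to vanish.
Mixed BC: u(0) = 0 (Dirichlet) and u'(1/3) = 0 (Neumann). Define V = {v ∈ H^1(0, 1/3) : v(0) = 0}. Then [u' v]_0^1/3 = u'(1/3)·v(1/3) − u'(0)·0 = 0.
Weak formulation: find u (satisfying any essential BC) such that ∫_0^1/3 u'(x) v'(x) dx = ∫_0^1/3 f v dx for all v ∈ V (Dirichlet at 0 absorbed into V; the Neumann datum at x = 1/3 is zero, so no boundary term remains).
Substituting f(x) = -3*x^2 + 3*x + 3, the right-hand side is ∫_0^1/3 (-3*x^2 + 3*x + 3) v dx.


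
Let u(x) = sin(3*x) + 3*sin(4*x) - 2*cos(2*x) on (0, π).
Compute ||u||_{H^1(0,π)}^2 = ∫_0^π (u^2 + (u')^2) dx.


||u||_{H^1(0,π)}^2 = -24 + 183*π/2

u'(x) = 4*sin(2*x) + 3*cos(3*x) + 12*cos(4*x).
Expand u² and (u')² and integrate term by term on (0, π), using: for integers n ≥ 1, ∫_0^π sin²(nx) dx = ∫_0^π cos²(nx) dx = π/2; for n ≠ n', ∫_0^π sin(nx)sin(n'x) dx = ∫_0^π cos(nx)cos(n'x) dx = 0; and by product-to-sum, ∫_0^π sin(nx)cos(n'x) dx = ½∫_0^π [sin((n+n')x) + sin((n−n')x)] dx, which is 0 when n+n' is even and 2n/(n²−n'²) when n+n' is odd (it need not vanish on (0, π)).
  u² squared terms: (-2)²·∫cos(2x)² dx = 4·π/2 = 2*π;  (3)²·∫sin(4x)² dx = 9·π/2 = 9*π/2;  (1)²·∫sin(3x)² dx = 1·π/2 = π/2.
  u² cross terms: 2·(-2)·(3)·∫cos(2x)·sin(4x) dx = -12·(0) = 0;  2·(-2)·(1)·∫cos(2x)·sin(3x) dx = -4·(6/5) = -24/5;  2·(3)·(1)·∫sin(4x)·sin(3x) dx = 6·(0) = 0.
  So ∫_0^π u² dx = 2*π + 9*π/2 + π/2 + 0 − 24/5 + 0 = -24/5 + 7*π.
  (u')² squared terms: (3)²·∫cos(3x)² dx = 9·π/2 = 9*π/2;  (4)²·∫sin(2x)² dx = 16·π/2 = 8*π;  (12)²·∫cos(4x)² dx = 144·π/2 = 72*π.
  (u')² cross terms: 2·(3)·(4)·∫cos(3x)·sin(2x) dx = 24·(-4/5) = -96/5;  2·(3)·(12)·∫cos(3x)·cos(4x) dx = 72·(0) = 0;  2·(4)·(12)·∫sin(2x)·cos(4x) dx = 96·(0) = 0.
  So ∫_0^π (u')² dx = 9*π/2 + 8*π + 72*π − 96/5 + 0 + 0 = -96/5 + 169*π/2.
||u||_{H^1}^2 = (-24/5 + 7*π) + (-96/5 + 169*π/2) = -24 + 183*π/2.


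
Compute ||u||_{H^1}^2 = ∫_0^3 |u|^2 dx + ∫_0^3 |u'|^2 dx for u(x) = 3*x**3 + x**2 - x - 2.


||u||_{H^1}^2 = 527937/70

The H^1 norm (squared) on an interval (0, L) is
  ||u||_{H^1}^2 = ∫_0^L u(x)^2 dx + ∫_0^L u'(x)^2 dx.
Compute u'(x) = 9*x**2 + 2*x - 1.
Then u(x)^2 = 9*x**6 + 6*x**5 - 5*x**4 - 14*x**3 - 3*x**2 + 4*x + 4 and u'(x)^2 = 81*x**4 + 36*x**3 - 14*x**2 - 4*x + 1.
Integrate each monomial from 0 to 3 using ∫_0^3 c·x^n dx = c·3^(n+1)/(n+1):
  ∫_0^3 u(x)^2 dx = ∫_0^3 (9*x^6 + 6*x^5 - 5*x^4 - 14*x^3 - 3*x^2 + 4*x + 4) dx. Term by term:
    ∫_0^3 9*x^6 dx = 19683/7;  ∫_0^3 6*x^5 dx = 729;  ∫_0^3 -5*x^4 dx = -243;
    ∫_0^3 -14*x^3 dx = -567/2;  ∫_0^3 -3*x^2 dx = -27;  ∫_0^3 4*x dx = 18;
    ∫_0^3 4 dx = 12.
  Sum: 19683/7 + 729 − 243 − 567/2 − 27 + 18 + 12 = 42243/14.
  ∫_0^3 u'(x)^2 dx = ∫_0^3 (81*x^4 + 36*x^3 - 14*x^2 - 4*x + 1) dx. Term by term:
    ∫_0^3 81*x^4 dx = 19683/5;  ∫_0^3 36*x^3 dx = 729;  ∫_0^3 -14*x^2 dx = -126;
    ∫_0^3 -4*x dx = -18;  ∫_0^3 1 dx = 3.
  Sum: 19683/5 + 729 − 126 − 18 + 3 = 22623/5.
Adding: ||u||_{H^1}^2 = 42243/14 + 22623/5 = 527937/70.


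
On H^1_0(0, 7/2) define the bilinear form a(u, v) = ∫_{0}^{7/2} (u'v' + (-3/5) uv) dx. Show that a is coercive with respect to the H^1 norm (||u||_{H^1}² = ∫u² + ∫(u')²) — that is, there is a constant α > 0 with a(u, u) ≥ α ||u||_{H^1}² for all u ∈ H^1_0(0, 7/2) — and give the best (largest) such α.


α = (-147 + 20*π^2)/(5*(4*π^2 + 49))

Coercivity of a(·,·) on H^1_0(0, 7/2) means a(u, u) ≥ α ||u||_{H^1}² for every u ∈ H^1_0.
The interval has length L = 7/2, and Poincaré/coercivity depend only on L. Here a(u, u) = ∫(u')² + (-3/5)·∫u².
Here c = -3/5 < 0 with |c| < (π/L)² = 4*π^2/49, so coercivity still holds. The condition a(u,u) ≥ α||u||_{H^1}² reads (1−α)∫(u')² ≥ (α−c)∫u². Any admissible α is ≤ 1 (rapidly oscillating u have ∫u²/∫(u')² → 0), and α = 1 would force 0 ≥ (1−c)∫u², impossible since c < 1; so 1−α > 0. By the sharp Poincaré inequality on H^1_0 of an interval of length L, ∫(u')² ≥ (π/L)²∫u² with equality for the first sine mode sin(π(x−x₀)/L) (x₀ the left endpoint), so the inequality holds for all u iff (1−α)(π/L)² ≥ α − c, i.e. α ≤ ((π/L)² + c)/((π/L)² + 1) = (1 + c(L/π)²)/(1 + (L/π)²). (Direct route, valid since c ≤ 0: Poincaré gives c∫u² ≥ c(L/π)²∫(u')², so a(u,u) ≥ (1 + c(L/π)²)∫(u')², while ||u||_{H^1}² ≤ (1 + (L/π)²)∫(u')²; dividing yields the same α.) With (π/L)² = 4*π^2/49 and c = -3/5, the largest admissible constant is α = ((π/L)² + c)/((π/L)² + 1).
Simplifying, α = (-147 + 20*π^2)/(5*(4*π^2 + 49)).


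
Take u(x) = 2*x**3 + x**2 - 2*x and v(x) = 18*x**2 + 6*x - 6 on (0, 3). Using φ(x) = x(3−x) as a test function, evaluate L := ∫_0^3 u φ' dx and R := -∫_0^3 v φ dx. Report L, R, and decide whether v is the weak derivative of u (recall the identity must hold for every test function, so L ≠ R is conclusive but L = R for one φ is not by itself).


LHS = -387/5, RHS = -1161/5. No, v is not the weak derivative of u.

u(x) = 2*x**3 + x**2 - 2*x, classical derivative u'(x) = 6*x**2 + 2*x - 2.
φ(x) = x(3−x), so φ'(x) = 3 - 2*x.
Note φ(0) = φ(3) = 0, so the boundary term u·φ vanishes.
LHS = ∫_0^3 u(x) φ'(x) dx = ∫_0^3 (-4*x^4 + 4*x^3 + 7*x^2 - 6*x) dx. Term by term:
  ∫_0^3 -4*x^4 dx = -972/5;  ∫_0^3 4*x^3 dx = 81;  ∫_0^3 7*x^2 dx = 63;
  ∫_0^3 -6*x dx = -27.
Sum: -972/5 + 81 + 63 − 27 = -387/5.
So LHS = -387/5.
∫_0^3 v(x) φ(x) dx = ∫_0^3 (-18*x^4 + 48*x^3 + 24*x^2 - 18*x) dx. Term by term:
  ∫_0^3 -18*x^4 dx = -4374/5;  ∫_0^3 48*x^3 dx = 972;  ∫_0^3 24*x^2 dx = 216;
  ∫_0^3 -18*x dx = -81.
Sum: -4374/5 + 972 + 216 − 81 = 1161/5.
So RHS = -∫_0^3 v(x) φ(x) dx = -1161/5.
LHS − RHS = 774/5 ≠ 0, so the identity fails.
(For a valid weak derivative the identity must hold for EVERY test function, in particular this one. The failure shows v is NOT the weak derivative of u.)
Correct weak derivative would be u'(x) = 6*x**2 + 2*x - 2.
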